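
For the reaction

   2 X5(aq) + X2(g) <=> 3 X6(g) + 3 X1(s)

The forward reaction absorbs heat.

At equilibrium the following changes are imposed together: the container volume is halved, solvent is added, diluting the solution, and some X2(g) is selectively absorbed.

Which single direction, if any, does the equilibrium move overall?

left

Gas moles: reactants 1, products 3 (Δn_gas = +2). Compression shifts the system toward the side with fewer moles of gas — to the left.
Dilution lowers every aqueous concentration by the same factor. Δn_aq = 0 − 2 = -2, so the system shifts toward the side with more dissolved moles — to the left.
Removing X2 (g), a reactant, drives the reaction to the left.
All effects act in the same direction — net shift to the left.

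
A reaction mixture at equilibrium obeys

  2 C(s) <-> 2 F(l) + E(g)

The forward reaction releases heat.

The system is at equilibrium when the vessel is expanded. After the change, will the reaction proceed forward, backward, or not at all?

right

Gas moles: reactants 0, products 1 (Δn_gas = +1). Expansion shifts the system toward the side with more moles of gas — to the right.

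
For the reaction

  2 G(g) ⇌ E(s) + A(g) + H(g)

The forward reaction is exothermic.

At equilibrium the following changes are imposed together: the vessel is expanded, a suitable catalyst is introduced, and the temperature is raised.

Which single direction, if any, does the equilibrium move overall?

left

Gas moles: reactants 2, products 2. Δn_gas = 0, so a volume change leaves Q equal to K — no shift from this change.
A catalyst speeds both forward and reverse rates equally; it changes neither Q nor K — no shift from this change.
The forward reaction is exothermic. Raising T favours the endothermic direction — shift to the left.
Only the nonzero effect(s) matter; the net shift is to the left.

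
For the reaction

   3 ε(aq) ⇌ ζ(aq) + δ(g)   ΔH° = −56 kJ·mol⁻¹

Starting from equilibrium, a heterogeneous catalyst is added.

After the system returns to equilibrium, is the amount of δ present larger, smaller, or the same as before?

A catalyst speeds both forward and reverse rates equally; it changes neither Q nor K — no shift from this change.
No net shift occurs, so the amount of δ is unchanged.

unchanged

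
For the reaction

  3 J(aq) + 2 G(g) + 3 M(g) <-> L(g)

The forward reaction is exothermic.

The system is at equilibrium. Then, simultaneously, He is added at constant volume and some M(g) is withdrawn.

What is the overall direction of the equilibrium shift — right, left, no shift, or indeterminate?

left

At constant volume, adding an inert gas leaves every reacting species' partial pressure unchanged, so Q is unchanged — no shift from this change.
Removing M (g), a reactant, drives the reaction to the left.
Only the nonzero effect(s) matter; the net shift is to the left.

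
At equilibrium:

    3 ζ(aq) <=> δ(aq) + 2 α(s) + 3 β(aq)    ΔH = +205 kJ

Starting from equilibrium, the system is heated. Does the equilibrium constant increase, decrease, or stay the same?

increases

K depends on temperature via the van 't Hoff relation. The forward reaction is endothermic, so raising T increases K.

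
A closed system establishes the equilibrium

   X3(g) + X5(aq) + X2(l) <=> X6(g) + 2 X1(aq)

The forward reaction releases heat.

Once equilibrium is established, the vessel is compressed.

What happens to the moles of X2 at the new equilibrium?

Gas moles: reactants 1, products 1. Δn_gas = 0, so a volume change leaves Q equal to K — no shift from this change.
No net shift occurs, so the amount of X2 is unchanged.

unchanged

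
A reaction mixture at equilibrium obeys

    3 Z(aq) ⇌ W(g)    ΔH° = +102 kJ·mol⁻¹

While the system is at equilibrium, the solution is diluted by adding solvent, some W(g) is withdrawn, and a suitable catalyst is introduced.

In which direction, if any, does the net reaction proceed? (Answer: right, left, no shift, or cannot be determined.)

cannot be determined

Dilution lowers every aqueous concentration by the same factor. Δn_aq = 0 − 3 = -3, so the system shifts toward the side with more dissolved moles — to the left.
Removing W (g), a product, drives the reaction to the right.
A catalyst speeds both forward and reverse rates equally; it changes neither Q nor K — no shift from this change.
The individual effects push in opposite directions; without quantitative information the net direction cannot be determined.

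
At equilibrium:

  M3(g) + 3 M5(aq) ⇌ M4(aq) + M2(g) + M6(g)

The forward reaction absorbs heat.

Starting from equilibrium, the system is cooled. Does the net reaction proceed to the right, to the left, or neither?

The forward reaction is endothermic. Lowering T favours the exothermic direction — shift to the left.

left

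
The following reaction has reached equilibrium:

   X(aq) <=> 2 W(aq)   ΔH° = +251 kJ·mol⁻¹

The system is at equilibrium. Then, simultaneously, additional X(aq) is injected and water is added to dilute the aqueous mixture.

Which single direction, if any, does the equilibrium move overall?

right

Adding X (aq), a reactant, drives the reaction to the right.
Dilution lowers every aqueous concentration by the same factor. Δn_aq = 2 − 1 = +1, so the system shifts toward the side with more dissolved moles — to the right.
All effects act in the same direction — net shift to the right.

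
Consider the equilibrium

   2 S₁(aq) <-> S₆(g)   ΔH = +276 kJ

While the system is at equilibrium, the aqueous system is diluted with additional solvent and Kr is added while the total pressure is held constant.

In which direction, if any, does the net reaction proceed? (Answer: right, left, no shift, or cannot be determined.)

cannot be determined

Dilution lowers every aqueous concentration by the same factor. Δn_aq = 0 − 2 = -2, so the system shifts toward the side with more dissolved moles — to the left.
Adding inert gas at constant total pressure expands the volume and lowers every reacting partial pressure. With Δn_gas = 1 − 0 = +1, Q moves away from K toward the side with fewer gas moles, so the system shifts toward the side with more gas moles — to the right.
The individual effects push in opposite directions; without quantitative information the net direction cannot be determined.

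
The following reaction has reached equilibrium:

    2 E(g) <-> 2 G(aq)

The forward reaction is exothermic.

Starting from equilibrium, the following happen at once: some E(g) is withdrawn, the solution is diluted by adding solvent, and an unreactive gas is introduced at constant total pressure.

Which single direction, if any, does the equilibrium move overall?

cannot be determined

Removing E (g), a reactant, drives the reaction to the left.
Dilution lowers every aqueous concentration by the same factor. Δn_aq = 2 − 0 = +2, so the system shifts toward the side with more dissolved moles — to the right.
Adding inert gas at constant total pressure expands the volume and lowers every reacting partial pressure. With Δn_gas = 0 − 2 = -2, Q moves away from K toward the side with fewer gas moles, so the system shifts toward the side with more gas moles — to the left.
The individual effects push in opposite directions; without quantitative information the net direction cannot be determined.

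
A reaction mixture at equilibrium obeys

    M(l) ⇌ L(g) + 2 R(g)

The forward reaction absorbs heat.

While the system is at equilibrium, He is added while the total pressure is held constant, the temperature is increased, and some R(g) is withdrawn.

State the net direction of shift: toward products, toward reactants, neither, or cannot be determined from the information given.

Adding inert gas at constant total pressure expands the volume and lowers every reacting partial pressure. With Δn_gas = 3 − 0 = +3, Q moves away from K toward the side with fewer gas moles, so the system shifts toward the side with more gas moles — to the right.
The forward reaction is endothermic. Raising T favours the endothermic direction — shift to the right.
Removing R (g), a product, drives the reaction to the right.
All effects act in the same direction — net shift to the right.

right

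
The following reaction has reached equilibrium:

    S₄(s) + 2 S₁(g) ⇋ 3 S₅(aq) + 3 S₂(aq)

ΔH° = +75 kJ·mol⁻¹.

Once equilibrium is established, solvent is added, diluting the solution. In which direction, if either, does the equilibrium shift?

Dilution lowers every aqueous concentration by the same factor. Δn_aq = 6 − 0 = +6, so the system shifts toward the side with more dissolved moles — to the right.

right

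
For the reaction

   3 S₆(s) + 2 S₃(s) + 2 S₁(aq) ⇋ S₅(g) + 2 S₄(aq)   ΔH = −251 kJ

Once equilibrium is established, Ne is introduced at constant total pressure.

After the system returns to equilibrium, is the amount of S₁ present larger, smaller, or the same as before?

decreases

Adding inert gas at constant total pressure expands the volume and lowers every reacting partial pressure. With Δn_gas = 1 − 0 = +1, Q moves away from K toward the side with fewer gas moles, so the system shifts toward the side with more gas moles — to the right.
The net shift is to the right. S₁ is a reactant, so its amount decreases.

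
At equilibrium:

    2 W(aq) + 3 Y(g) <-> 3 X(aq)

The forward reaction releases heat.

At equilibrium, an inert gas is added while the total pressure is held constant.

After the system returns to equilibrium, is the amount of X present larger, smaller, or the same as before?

Adding inert gas at constant total pressure expands the volume and lowers every reacting partial pressure. With Δn_gas = 0 − 3 = -3, Q moves away from K toward the side with fewer gas moles, so the system shifts toward the side with more gas moles — to the left.
The net shift is to the left. X is a product, so its amount decreases.

decreases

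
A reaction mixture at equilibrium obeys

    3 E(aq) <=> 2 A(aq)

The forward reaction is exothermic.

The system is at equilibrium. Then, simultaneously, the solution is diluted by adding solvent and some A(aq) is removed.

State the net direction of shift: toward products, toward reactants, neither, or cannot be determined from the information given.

Dilution lowers every aqueous concentration by the same factor. Δn_aq = 2 − 3 = -1, so the system shifts toward the side with more dissolved moles — to the left.
Removing A (aq), a product, drives the reaction to the right.
The individual effects push in opposite directions; without quantitative information the net direction cannot be determined.

cannot be determined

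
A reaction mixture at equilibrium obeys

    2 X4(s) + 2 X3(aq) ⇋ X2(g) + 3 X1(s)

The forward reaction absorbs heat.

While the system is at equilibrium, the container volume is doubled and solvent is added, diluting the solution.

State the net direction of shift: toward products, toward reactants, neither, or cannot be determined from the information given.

Gas moles: reactants 0, products 1 (Δn_gas = +1). Expansion shifts the system toward the side with more moles of gas — to the right.
Dilution lowers every aqueous concentration by the same factor. Δn_aq = 0 − 2 = -2, so the system shifts toward the side with more dissolved moles — to the left.
The individual effects push in opposite directions; without quantitative information the net direction cannot be determined.

cannot be determined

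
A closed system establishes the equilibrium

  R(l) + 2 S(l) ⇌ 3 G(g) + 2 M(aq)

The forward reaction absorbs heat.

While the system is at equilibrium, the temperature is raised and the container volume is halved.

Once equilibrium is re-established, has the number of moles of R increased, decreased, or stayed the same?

The forward reaction is endothermic. Raising T favours the endothermic direction — shift to the right.
Gas moles: reactants 0, products 3 (Δn_gas = +3). Compression shifts the system toward the side with fewer moles of gas — to the left.
The two effects oppose each other, so the net shift — and hence the change in R — cannot be determined from the given information.

cannot be determined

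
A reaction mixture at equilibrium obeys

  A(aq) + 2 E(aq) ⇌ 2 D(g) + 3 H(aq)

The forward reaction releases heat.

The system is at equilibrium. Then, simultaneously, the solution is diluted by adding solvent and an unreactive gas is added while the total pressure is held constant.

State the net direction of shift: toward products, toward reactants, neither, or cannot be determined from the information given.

Dilution scales every aqueous concentration by the same factor. Δn_aq = 3 − 3 = 0, so Q is unchanged — no shift.
Adding inert gas at constant total pressure expands the volume and lowers every reacting partial pressure. With Δn_gas = 2 − 0 = +2, Q moves away from K toward the side with fewer gas moles, so the system shifts toward the side with more gas moles — to the right.
Only the nonzero effect(s) matter; the net shift is to the right.

right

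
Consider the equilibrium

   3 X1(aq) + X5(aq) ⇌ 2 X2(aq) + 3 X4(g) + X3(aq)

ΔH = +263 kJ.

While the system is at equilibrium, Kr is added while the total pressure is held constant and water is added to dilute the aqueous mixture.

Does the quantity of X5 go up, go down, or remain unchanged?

cannot be determined

Adding inert gas at constant total pressure expands the volume and lowers every reacting partial pressure. With Δn_gas = 3 − 0 = +3, Q moves away from K toward the side with fewer gas moles, so the system shifts toward the side with more gas moles — to the right.
Dilution lowers every aqueous concentration by the same factor. Δn_aq = 3 − 4 = -1, so the system shifts toward the side with more dissolved moles — to the left.
The two effects oppose each other, so the net shift — and hence the change in X5 — cannot be determined from the given information.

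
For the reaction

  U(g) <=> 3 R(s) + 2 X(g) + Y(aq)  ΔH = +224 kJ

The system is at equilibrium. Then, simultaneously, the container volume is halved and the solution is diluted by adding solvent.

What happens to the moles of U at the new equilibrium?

Gas moles: reactants 1, products 2 (Δn_gas = +1). Compression shifts the system toward the side with fewer moles of gas — to the left.
Dilution lowers every aqueous concentration by the same factor. Δn_aq = 1 − 0 = +1, so the system shifts toward the side with more dissolved moles — to the right.
The two effects oppose each other, so the net shift — and hence the change in U — cannot be determined from the given information.

cannot be determined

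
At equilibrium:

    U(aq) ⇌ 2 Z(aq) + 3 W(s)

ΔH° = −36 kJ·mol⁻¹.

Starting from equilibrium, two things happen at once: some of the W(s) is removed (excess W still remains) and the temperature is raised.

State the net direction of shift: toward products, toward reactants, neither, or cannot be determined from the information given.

left

W is a pure solid; its activity is 1 regardless of amount, so Q is unaffected — no shift from this change.
The forward reaction is exothermic. Raising T favours the endothermic direction — shift to the left.
Only the nonzero effect(s) matter; the net shift is to the left.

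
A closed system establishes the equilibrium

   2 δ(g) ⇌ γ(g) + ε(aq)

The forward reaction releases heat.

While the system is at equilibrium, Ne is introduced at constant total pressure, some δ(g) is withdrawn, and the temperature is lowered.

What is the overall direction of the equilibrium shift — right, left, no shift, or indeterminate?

Adding inert gas at constant total pressure expands the volume and lowers every reacting partial pressure. With Δn_gas = 1 − 2 = -1, Q moves away from K toward the side with fewer gas moles, so the system shifts toward the side with more gas moles — to the left.
Removing δ (g), a reactant, drives the reaction to the left.
The forward reaction is exothermic. Lowering T favours the exothermic direction — shift to the right.
The individual effects push in opposite directions; without quantitative information the net direction cannot be determined.

cannot be determined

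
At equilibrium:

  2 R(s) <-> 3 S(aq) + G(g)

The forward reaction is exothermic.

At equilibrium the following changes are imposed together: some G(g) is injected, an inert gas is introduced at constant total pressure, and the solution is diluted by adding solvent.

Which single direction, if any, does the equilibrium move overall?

Adding G (g), a product, drives the reaction to the left.
Adding inert gas at constant total pressure expands the volume and lowers every reacting partial pressure. With Δn_gas = 1 − 0 = +1, Q moves away from K toward the side with fewer gas moles, so the system shifts toward the side with more gas moles — to the right.
Dilution lowers every aqueous concentration by the same factor. Δn_aq = 3 − 0 = +3, so the system shifts toward the side with more dissolved moles — to the right.
The individual effects push in opposite directions; without quantitative information the net direction cannot be determined.

cannot be determined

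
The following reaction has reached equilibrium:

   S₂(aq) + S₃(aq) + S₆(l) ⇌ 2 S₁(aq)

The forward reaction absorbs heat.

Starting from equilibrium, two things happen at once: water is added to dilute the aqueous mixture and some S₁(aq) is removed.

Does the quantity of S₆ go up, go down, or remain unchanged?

decreases

Dilution scales every aqueous concentration by the same factor. Δn_aq = 2 − 2 = 0, so Q is unchanged — no shift.
Removing S₁ (aq), a product, drives the reaction to the right.
The net shift is to the right. S₆ is a reactant, so its amount decreases.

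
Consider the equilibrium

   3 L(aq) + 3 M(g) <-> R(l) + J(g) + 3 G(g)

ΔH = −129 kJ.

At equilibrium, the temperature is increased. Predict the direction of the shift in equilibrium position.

left

The forward reaction is exothermic. Raising T favours the endothermic direction — shift to the left.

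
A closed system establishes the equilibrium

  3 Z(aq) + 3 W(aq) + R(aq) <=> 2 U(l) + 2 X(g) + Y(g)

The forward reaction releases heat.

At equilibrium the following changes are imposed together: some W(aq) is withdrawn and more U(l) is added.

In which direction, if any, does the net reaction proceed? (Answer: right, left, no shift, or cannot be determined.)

Removing W (aq), a reactant, drives the reaction to the left.
U is a pure liquid; its activity is 1 regardless of amount, so Q is unaffected — no shift from this change.
Only the nonzero effect(s) matter; the net shift is to the left.

left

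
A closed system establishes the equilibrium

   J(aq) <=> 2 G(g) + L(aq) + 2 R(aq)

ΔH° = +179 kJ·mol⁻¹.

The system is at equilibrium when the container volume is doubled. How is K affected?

The equilibrium constant depends only on temperature. This perturbation may move the position of equilibrium, but since T is unchanged, K itself is unchanged.

unchanged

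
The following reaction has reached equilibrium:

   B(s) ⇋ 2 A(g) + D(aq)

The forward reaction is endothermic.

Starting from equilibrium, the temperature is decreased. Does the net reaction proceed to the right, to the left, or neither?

The forward reaction is endothermic. Lowering T favours the exothermic direction — shift to the left.

left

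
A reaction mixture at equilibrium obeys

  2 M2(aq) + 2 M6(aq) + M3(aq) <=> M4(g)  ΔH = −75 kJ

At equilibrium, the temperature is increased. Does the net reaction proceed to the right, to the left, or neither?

left

The forward reaction is exothermic. Raising T favours the endothermic direction — shift to the left.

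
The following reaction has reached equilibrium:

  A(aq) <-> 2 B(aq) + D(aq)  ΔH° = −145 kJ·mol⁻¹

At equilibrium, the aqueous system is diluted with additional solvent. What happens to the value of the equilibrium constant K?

The equilibrium constant depends only on temperature. This perturbation may move the position of equilibrium, but since T is unchanged, K itself is unchanged.

unchanged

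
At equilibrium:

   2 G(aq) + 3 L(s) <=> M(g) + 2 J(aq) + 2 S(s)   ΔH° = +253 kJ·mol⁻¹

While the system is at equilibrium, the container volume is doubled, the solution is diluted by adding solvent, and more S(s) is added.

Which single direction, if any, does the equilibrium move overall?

right

Gas moles: reactants 0, products 1 (Δn_gas = +1). Expansion shifts the system toward the side with more moles of gas — to the right.
Dilution scales every aqueous concentration by the same factor. Δn_aq = 2 − 2 = 0, so Q is unchanged — no shift.
S is a pure solid; its activity is 1 regardless of amount, so Q is unaffected — no shift from this change.
Only the nonzero effect(s) matter; the net shift is to the right.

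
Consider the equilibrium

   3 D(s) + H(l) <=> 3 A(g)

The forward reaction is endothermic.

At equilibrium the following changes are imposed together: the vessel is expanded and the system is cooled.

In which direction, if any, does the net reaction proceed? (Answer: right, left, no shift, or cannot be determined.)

Gas moles: reactants 0, products 3 (Δn_gas = +3). Expansion shifts the system toward the side with more moles of gas — to the right.
The forward reaction is endothermic. Lowering T favours the exothermic direction — shift to the left.
The individual effects push in opposite directions; without quantitative information the net direction cannot be determined.

cannot be determined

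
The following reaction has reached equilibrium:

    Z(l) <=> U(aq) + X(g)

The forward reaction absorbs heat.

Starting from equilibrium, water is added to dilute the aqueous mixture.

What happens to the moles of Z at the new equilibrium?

Dilution lowers every aqueous concentration by the same factor. Δn_aq = 1 − 0 = +1, so the system shifts toward the side with more dissolved moles — to the right.
The net shift is to the right. Z is a reactant, so its amount decreases.

decreases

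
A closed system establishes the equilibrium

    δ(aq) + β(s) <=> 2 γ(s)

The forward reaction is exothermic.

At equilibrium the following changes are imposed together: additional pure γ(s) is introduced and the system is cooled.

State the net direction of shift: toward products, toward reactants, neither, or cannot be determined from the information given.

γ is a pure solid; its activity is 1 regardless of amount, so Q is unaffected — no shift from this change.
The forward reaction is exothermic. Lowering T favours the exothermic direction — shift to the right.
Only the nonzero effect(s) matter; the net shift is to the right.

right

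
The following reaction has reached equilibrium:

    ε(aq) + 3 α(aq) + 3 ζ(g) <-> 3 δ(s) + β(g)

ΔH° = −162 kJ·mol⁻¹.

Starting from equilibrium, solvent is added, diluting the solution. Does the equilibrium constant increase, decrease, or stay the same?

unchanged

The equilibrium constant depends only on temperature. This perturbation may move the position of equilibrium, but since T is unchanged, K itself is unchanged.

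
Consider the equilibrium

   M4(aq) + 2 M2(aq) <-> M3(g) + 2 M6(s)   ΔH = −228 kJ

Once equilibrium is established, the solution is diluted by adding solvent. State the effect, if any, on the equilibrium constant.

The equilibrium constant depends only on temperature. This perturbation may move the position of equilibrium, but since T is unchanged, K itself is unchanged.

unchanged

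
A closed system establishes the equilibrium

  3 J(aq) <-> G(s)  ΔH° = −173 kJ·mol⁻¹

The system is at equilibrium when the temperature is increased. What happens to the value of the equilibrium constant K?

decreases

K depends on temperature via the van 't Hoff relation. The forward reaction is exothermic, so raising T decreases K.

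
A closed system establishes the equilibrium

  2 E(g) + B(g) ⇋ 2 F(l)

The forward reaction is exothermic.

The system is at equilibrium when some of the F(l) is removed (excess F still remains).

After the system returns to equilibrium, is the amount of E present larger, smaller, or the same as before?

unchanged

F is a pure liquid; its activity is 1 regardless of amount, so Q is unaffected — no shift from this change.
No net shift occurs, so the amount of E is unchanged.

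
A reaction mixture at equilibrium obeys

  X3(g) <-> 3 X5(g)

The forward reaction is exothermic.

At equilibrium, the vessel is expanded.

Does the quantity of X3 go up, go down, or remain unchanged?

Gas moles: reactants 1, products 3 (Δn_gas = +2). Expansion shifts the system toward the side with more moles of gas — to the right.
The net shift is to the right. X3 is a reactant, so its amount decreases.

decreases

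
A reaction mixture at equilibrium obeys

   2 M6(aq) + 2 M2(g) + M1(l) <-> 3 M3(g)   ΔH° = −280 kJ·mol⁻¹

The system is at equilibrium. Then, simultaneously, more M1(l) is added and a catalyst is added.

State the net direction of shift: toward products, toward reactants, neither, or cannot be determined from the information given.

M1 is a pure liquid; its activity is 1 regardless of amount, so Q is unaffected — no shift from this change.
A catalyst speeds both forward and reverse rates equally; it changes neither Q nor K — no shift from this change.
None of the changes alters Q relative to K, so there is no net shift.

no shift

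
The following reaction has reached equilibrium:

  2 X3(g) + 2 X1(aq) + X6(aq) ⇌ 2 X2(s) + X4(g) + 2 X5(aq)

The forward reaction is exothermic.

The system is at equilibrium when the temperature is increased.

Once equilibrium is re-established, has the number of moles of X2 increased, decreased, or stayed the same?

The forward reaction is exothermic. Raising T favours the endothermic direction — shift to the left.
The net shift is to the left. X2 is a product, so its amount decreases.

decreases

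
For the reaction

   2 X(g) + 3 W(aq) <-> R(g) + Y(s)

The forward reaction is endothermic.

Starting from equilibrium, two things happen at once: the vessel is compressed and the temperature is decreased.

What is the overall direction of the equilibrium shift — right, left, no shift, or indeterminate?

cannot be determined

Gas moles: reactants 2, products 1 (Δn_gas = -1). Compression shifts the system toward the side with fewer moles of gas — to the right.
The forward reaction is endothermic. Lowering T favours the exothermic direction — shift to the left.
The individual effects push in opposite directions; without quantitative information the net direction cannot be determined.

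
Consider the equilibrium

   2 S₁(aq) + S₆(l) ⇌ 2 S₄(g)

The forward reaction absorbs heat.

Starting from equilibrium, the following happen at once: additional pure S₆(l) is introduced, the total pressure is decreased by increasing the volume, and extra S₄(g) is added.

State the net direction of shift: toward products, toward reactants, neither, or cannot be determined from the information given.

S₆ is a pure liquid; its activity is 1 regardless of amount, so Q is unaffected — no shift from this change.
Gas moles: reactants 0, products 2 (Δn_gas = +2). Expansion shifts the system toward the side with more moles of gas — to the right.
Adding S₄ (g), a product, drives the reaction to the left.
The individual effects push in opposite directions; without quantitative information the net direction cannot be determined.

cannot be determined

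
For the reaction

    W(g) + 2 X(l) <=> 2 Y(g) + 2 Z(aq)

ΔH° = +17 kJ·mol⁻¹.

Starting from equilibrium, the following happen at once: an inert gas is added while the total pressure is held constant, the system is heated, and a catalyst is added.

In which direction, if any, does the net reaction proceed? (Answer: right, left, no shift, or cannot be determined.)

right

Adding inert gas at constant total pressure expands the volume and lowers every reacting partial pressure. With Δn_gas = 2 − 1 = +1, Q moves away from K toward the side with fewer gas moles, so the system shifts toward the side with more gas moles — to the right.
The forward reaction is endothermic. Raising T favours the endothermic direction — shift to the right.
A catalyst speeds both forward and reverse rates equally; it changes neither Q nor K — no shift from this change.
Only the nonzero effect(s) matter; the net shift is to the right.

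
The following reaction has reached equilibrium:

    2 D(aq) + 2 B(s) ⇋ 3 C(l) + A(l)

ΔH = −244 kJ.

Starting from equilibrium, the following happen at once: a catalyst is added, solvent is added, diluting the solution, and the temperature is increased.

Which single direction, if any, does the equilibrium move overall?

left

A catalyst speeds both forward and reverse rates equally; it changes neither Q nor K — no shift from this change.
Dilution lowers every aqueous concentration by the same factor. Δn_aq = 0 − 2 = -2, so the system shifts toward the side with more dissolved moles — to the left.
The forward reaction is exothermic. Raising T favours the endothermic direction — shift to the left.
Only the nonzero effect(s) matter; the net shift is to the left.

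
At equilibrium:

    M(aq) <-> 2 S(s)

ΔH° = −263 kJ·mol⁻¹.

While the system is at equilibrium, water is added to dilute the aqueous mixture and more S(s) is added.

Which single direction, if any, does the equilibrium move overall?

left

Dilution lowers every aqueous concentration by the same factor. Δn_aq = 0 − 1 = -1, so the system shifts toward the side with more dissolved moles — to the left.
S is a pure solid; its activity is 1 regardless of amount, so Q is unaffected — no shift from this change.
Only the nonzero effect(s) matter; the net shift is to the left.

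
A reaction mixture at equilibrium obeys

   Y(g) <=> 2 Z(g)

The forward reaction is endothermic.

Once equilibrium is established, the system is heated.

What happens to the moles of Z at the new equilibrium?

The forward reaction is endothermic. Raising T favours the endothermic direction — shift to the right.
The net shift is to the right. Z is a product, so its amount increases.

increases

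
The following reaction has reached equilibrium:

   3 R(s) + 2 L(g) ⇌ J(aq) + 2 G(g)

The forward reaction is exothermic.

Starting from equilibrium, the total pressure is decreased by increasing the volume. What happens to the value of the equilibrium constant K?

unchanged

The equilibrium constant depends only on temperature. This perturbation changes neither the position of equilibrium nor K.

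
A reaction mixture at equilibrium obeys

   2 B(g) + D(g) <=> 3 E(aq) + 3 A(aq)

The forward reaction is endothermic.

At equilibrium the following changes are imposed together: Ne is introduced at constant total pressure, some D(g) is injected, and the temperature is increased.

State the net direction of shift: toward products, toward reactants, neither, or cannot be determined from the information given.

cannot be determined

Adding inert gas at constant total pressure expands the volume and lowers every reacting partial pressure. With Δn_gas = 0 − 3 = -3, Q moves away from K toward the side with fewer gas moles, so the system shifts toward the side with more gas moles — to the left.
Adding D (g), a reactant, drives the reaction to the right.
The forward reaction is endothermic. Raising T favours the endothermic direction — shift to the right.
The individual effects push in opposite directions; without quantitative information the net direction cannot be determined.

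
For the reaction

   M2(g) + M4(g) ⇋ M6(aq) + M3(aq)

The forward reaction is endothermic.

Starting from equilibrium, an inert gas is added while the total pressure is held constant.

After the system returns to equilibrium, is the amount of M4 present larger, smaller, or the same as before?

Adding inert gas at constant total pressure expands the volume and lowers every reacting partial pressure. With Δn_gas = 0 − 2 = -2, Q moves away from K toward the side with fewer gas moles, so the system shifts toward the side with more gas moles — to the left.
The net shift is to the left. M4 is a reactant, so its amount increases.

increases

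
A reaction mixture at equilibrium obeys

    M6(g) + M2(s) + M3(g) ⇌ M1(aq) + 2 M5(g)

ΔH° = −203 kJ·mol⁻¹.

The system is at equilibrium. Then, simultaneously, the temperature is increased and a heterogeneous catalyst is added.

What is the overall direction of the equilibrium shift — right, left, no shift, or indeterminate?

The forward reaction is exothermic. Raising T favours the endothermic direction — shift to the left.
A catalyst speeds both forward and reverse rates equally; it changes neither Q nor K — no shift from this change.
Only the nonzero effect(s) matter; the net shift is to the left.

left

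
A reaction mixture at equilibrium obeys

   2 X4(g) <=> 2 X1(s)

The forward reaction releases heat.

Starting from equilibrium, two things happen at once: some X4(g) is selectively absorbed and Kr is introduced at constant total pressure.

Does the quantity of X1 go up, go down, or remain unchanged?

Removing X4 (g), a reactant, drives the reaction to the left.
Adding inert gas at constant total pressure expands the volume and lowers every reacting partial pressure. With Δn_gas = 0 − 2 = -2, Q moves away from K toward the side with fewer gas moles, so the system shifts toward the side with more gas moles — to the left.
The net shift is to the left. X1 is a product, so its amount decreases.

decreases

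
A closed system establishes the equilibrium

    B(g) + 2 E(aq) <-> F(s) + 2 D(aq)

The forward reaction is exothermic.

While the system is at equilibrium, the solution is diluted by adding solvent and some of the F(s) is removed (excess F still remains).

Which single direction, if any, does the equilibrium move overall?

Dilution scales every aqueous concentration by the same factor. Δn_aq = 2 − 2 = 0, so Q is unchanged — no shift.
F is a pure solid; its activity is 1 regardless of amount, so Q is unaffected — no shift from this change.
None of the changes alters Q relative to K, so there is no net shift.

no shift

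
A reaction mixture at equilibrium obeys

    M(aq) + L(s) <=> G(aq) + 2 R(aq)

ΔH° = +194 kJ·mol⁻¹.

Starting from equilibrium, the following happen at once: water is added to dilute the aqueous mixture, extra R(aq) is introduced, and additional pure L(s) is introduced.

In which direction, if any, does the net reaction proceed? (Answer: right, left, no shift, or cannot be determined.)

cannot be determined

Dilution lowers every aqueous concentration by the same factor. Δn_aq = 3 − 1 = +2, so the system shifts toward the side with more dissolved moles — to the right.
Adding R (aq), a product, drives the reaction to the left.
L is a pure solid; its activity is 1 regardless of amount, so Q is unaffected — no shift from this change.
The individual effects push in opposite directions; without quantitative information the net direction cannot be determined.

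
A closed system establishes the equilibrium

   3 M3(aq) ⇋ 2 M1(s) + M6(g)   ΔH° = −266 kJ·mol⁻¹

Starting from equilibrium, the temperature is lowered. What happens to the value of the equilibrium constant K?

K depends on temperature via the van 't Hoff relation. The forward reaction is exothermic, so lowering T increases K.

increases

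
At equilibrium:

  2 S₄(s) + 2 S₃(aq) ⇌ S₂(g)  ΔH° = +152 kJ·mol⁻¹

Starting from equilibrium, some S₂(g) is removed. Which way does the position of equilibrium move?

right

Removing S₂ (g), a product, drives the reaction to the right.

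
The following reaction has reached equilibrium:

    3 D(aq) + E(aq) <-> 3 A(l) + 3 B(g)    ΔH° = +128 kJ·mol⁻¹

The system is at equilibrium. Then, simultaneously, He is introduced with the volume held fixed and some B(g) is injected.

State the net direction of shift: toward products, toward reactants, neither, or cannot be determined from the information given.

left

At constant volume, adding an inert gas leaves every reacting species' partial pressure unchanged, so Q is unchanged — no shift from this change.
Adding B (g), a product, drives the reaction to the left.
Only the nonzero effect(s) matter; the net shift is to the left.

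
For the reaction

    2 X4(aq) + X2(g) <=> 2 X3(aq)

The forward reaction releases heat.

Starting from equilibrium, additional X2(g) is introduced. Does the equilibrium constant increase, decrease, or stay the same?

The equilibrium constant depends only on temperature. This perturbation may move the position of equilibrium, but since T is unchanged, K itself is unchanged.

unchanged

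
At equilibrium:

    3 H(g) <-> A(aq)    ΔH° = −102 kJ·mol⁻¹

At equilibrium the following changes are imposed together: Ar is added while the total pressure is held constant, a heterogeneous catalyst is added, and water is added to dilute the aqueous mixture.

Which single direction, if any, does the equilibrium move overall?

Adding inert gas at constant total pressure expands the volume and lowers every reacting partial pressure. With Δn_gas = 0 − 3 = -3, Q moves away from K toward the side with fewer gas moles, so the system shifts toward the side with more gas moles — to the left.
A catalyst speeds both forward and reverse rates equally; it changes neither Q nor K — no shift from this change.
Dilution lowers every aqueous concentration by the same factor. Δn_aq = 1 − 0 = +1, so the system shifts toward the side with more dissolved moles — to the right.
The individual effects push in opposite directions; without quantitative information the net direction cannot be determined.

cannot be determined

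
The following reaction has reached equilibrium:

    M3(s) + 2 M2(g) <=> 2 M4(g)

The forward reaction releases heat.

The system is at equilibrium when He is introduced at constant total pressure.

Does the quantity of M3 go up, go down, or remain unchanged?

Adding inert gas at constant total pressure expands the volume, scaling every reacting partial pressure by the same factor. Δn_gas = 2 − 2 = 0, so Q is unchanged — no shift.
No net shift occurs, so the amount of M3 is unchanged.

unchanged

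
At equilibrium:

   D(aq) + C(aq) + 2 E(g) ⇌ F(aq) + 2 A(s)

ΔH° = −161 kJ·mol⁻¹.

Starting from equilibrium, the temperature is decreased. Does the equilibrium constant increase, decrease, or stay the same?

increases

K depends on temperature via the van 't Hoff relation. The forward reaction is exothermic, so lowering T increases K.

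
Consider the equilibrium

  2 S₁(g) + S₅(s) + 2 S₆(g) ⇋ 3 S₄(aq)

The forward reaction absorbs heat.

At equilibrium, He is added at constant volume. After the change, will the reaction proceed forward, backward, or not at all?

no shift

At constant volume, adding an inert gas leaves every reacting species' partial pressure unchanged, so Q is unchanged — no shift from this change.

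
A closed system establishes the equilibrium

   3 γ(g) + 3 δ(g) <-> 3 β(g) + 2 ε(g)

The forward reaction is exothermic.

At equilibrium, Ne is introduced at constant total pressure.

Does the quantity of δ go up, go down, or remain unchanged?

increases

Adding inert gas at constant total pressure expands the volume and lowers every reacting partial pressure. With Δn_gas = 5 − 6 = -1, Q moves away from K toward the side with fewer gas moles, so the system shifts toward the side with more gas moles — to the left.
The net shift is to the left. δ is a reactant, so its amount increases.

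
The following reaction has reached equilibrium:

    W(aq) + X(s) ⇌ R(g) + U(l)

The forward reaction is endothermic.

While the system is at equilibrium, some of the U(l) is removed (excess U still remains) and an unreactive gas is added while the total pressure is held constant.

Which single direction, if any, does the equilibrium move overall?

U is a pure liquid; its activity is 1 regardless of amount, so Q is unaffected — no shift from this change.
Adding inert gas at constant total pressure expands the volume and lowers every reacting partial pressure. With Δn_gas = 1 − 0 = +1, Q moves away from K toward the side with fewer gas moles, so the system shifts toward the side with more gas moles — to the right.
Only the nonzero effect(s) matter; the net shift is to the right.

right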